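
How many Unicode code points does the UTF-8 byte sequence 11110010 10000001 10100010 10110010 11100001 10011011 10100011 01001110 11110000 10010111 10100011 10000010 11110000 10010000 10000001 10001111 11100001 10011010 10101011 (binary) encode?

6

Byte at offset 0: 0xF2 = 11110010 → 4-byte char (#1). Advance 4.
Byte at offset 4: 0xE1 = 11100001 → 3-byte char (#2). Advance 3.
Byte at offset 7: 0x4E = 01001110 → 1-byte char (#3). Advance 1.
Byte at offset 8: 0xF0 = 11110000 → 4-byte char (#4). Advance 4.
Byte at offset 12: 0xF0 = 11110000 → 4-byte char (#5). Advance 4.
Byte at offset 16: 0xE1 = 11100001 → 3-byte char (#6). Advance 3.
Reached end at offset 19 after 6 code points.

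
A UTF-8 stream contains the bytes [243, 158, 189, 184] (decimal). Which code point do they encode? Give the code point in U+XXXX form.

U+DEF78

Leading byte 0xF3 = 11110011 matches 11110xxx → 4-byte sequence.
Byte 1: 0xF3 = 11110011, payload 011 (3 bits).
Byte 2: 0x9E = 10011110 (10xxxxxx ✓), payload 011110.
Byte 3: 0xBD = 10111101 (10xxxxxx ✓), payload 111101.
Byte 4: 0xB8 = 10111000 (10xxxxxx ✓), payload 111000.
Concatenate: 011011110111101111000 = 0xDEF78 (21 bits → U+DEF78).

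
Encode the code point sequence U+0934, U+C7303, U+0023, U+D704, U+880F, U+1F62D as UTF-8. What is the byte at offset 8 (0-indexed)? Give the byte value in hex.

U+0934 → 3-byte form E0 A4 B4 at offsets 0–2.
U+C7303 → 4-byte form F3 87 8C 83 at offsets 3–6.
U+0023 → 1-byte form 23 at offsets 7–7.
U+D704 → 3-byte form ED 9C 84 at offsets 8–10.
Offset 8 falls in char 4's range; it's byte 1 of ED 9C 84 = 0xED.

0xED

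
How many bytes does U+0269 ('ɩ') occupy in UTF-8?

2

U+0269 = 0x269. UTF-8 uses 1 byte below 0x80, 2 below 0x800, 3 below 0x10000, 4 up to 0x10FFFF. 0x269 is in U+0080–U+07FF → 2 bytes.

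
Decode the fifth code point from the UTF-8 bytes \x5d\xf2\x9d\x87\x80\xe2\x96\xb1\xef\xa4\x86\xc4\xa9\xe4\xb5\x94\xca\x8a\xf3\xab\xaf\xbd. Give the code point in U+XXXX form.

U+0129

Offset 0: leading byte 0x5D = 01011101 → 1-byte char #1 = 5D.
Offset 1: leading byte 0xF2 = 11110010 → 4-byte char #2 = F2 9D 87 80.
Offset 5: leading byte 0xE2 = 11100010 → 3-byte char #3 = E2 96 B1.
Offset 8: leading byte 0xEF = 11101111 → 3-byte char #4 = EF A4 86.
Offset 11: leading byte 0xC4 = 11000100 → 2-byte char #5 = C4 A9.
Leading byte 0xC4 = 11000100 matches 110xxxxx → 2-byte sequence.
Byte 1: 0xC4 = 11000100, payload 00100 (5 bits).
Byte 2: 0xA9 = 10101001 (10xxxxxx ✓), payload 101001.
Concatenate: 00100101001 = 0x129 (11 bits → U+0129).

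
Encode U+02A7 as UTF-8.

U+02A7 = 0x2A7 = 679 decimal. In range U+0080–U+07FF → 2-byte form: 110xxxxx 10xxxxxx.
Binary (11 bits): 01010100111.
Split 5+6: 01010 | 100111.
Byte 1: 11001010 = 0xCA.
Byte 2: 10100111 = 0xA7.

CA A7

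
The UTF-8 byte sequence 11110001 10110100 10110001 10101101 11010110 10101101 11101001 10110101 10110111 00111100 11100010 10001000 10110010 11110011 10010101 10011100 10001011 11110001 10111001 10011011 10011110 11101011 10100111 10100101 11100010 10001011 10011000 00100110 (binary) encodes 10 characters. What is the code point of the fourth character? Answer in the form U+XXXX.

U+003C

Offset 0: leading byte 0xF1 = 11110001 → 4-byte char #1 = F1 B4 B1 AD.
Offset 4: leading byte 0xD6 = 11010110 → 2-byte char #2 = D6 AD.
Offset 6: leading byte 0xE9 = 11101001 → 3-byte char #3 = E9 B5 B7.
Offset 9: leading byte 0x3C = 00111100 → 1-byte char #4 = 3C.
Leading byte 0x3C = 00111100 matches 0xxxxxxx → 1-byte sequence.
Byte 1: 0x3C = 00111100, payload 0111100 (7 bits).
Concatenate: 0111100 = 0x3C (7 bits → U+003C).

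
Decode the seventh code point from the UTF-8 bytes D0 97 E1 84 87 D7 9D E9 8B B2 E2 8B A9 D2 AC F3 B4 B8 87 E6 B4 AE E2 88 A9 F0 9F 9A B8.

U+F4E07

Offset 0: leading byte 0xD0 = 11010000 → 2-byte char #1 = D0 97.
Offset 2: leading byte 0xE1 = 11100001 → 3-byte char #2 = E1 84 87.
Offset 5: leading byte 0xD7 = 11010111 → 2-byte char #3 = D7 9D.
Offset 7: leading byte 0xE9 = 11101001 → 3-byte char #4 = E9 8B B2.
Offset 10: leading byte 0xE2 = 11100010 → 3-byte char #5 = E2 8B A9.
Offset 13: leading byte 0xD2 = 11010010 → 2-byte char #6 = D2 AC.
Offset 15: leading byte 0xF3 = 11110011 → 4-byte char #7 = F3 B4 B8 87.
Leading byte 0xF3 = 11110011 matches 11110xxx → 4-byte sequence.
Byte 1: 0xF3 = 11110011, payload 011 (3 bits).
Byte 2: 0xB4 = 10110100 (10xxxxxx ✓), payload 110100.
Byte 3: 0xB8 = 10111000 (10xxxxxx ✓), payload 111000.
Byte 4: 0x87 = 10000111 (10xxxxxx ✓), payload 000111.
Concatenate: 011110100111000000111 = 0xF4E07 (21 bits → U+F4E07).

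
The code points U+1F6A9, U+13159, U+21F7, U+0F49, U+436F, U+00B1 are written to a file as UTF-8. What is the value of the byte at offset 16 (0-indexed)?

U+1F6A9 → 4-byte form F0 9F 9A A9 at offsets 0–3.
U+13159 → 4-byte form F0 93 85 99 at offsets 4–7.
U+21F7 → 3-byte form E2 87 B7 at offsets 8–10.
U+0F49 → 3-byte form E0 BD 89 at offsets 11–13.
U+436F → 3-byte form E4 8D AF at offsets 14–16.
Offset 16 falls in char 5's range; it's byte 3 of E4 8D AF = 0xAF.

0xAF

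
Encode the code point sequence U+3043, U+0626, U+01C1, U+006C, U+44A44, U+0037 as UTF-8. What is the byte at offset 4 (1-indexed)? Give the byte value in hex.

0xD8

1-indexed offset 4 is 0-indexed offset 3.
U+3043 → 3-byte form E3 81 83 at offsets 0–2.
U+0626 → 2-byte form D8 A6 at offsets 3–4.
Offset 3 falls in char 2's range; it's byte 1 of D8 A6 = 0xD8.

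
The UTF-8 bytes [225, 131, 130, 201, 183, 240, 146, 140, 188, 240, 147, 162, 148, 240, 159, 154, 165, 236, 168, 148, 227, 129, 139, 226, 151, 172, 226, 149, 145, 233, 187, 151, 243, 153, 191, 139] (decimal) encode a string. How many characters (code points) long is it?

Byte at offset 0: 0xE1 = 11100001 → 3-byte char (#1). Advance 3.
Byte at offset 3: 0xC9 = 11001001 → 2-byte char (#2). Advance 2.
Byte at offset 5: 0xF0 = 11110000 → 4-byte char (#3). Advance 4.
Byte at offset 9: 0xF0 = 11110000 → 4-byte char (#4). Advance 4.
Byte at offset 13: 0xF0 = 11110000 → 4-byte char (#5). Advance 4.
Byte at offset 17: 0xEC = 11101100 → 3-byte char (#6). Advance 3.
Byte at offset 20: 0xE3 = 11100011 → 3-byte char (#7). Advance 3.
Byte at offset 23: 0xE2 = 11100010 → 3-byte char (#8). Advance 3.
Byte at offset 26: 0xE2 = 11100010 → 3-byte char (#9). Advance 3.
Byte at offset 29: 0xE9 = 11101001 → 3-byte char (#10). Advance 3.
Byte at offset 32: 0xF3 = 11110011 → 4-byte char (#11). Advance 4.
Reached end at offset 36 after 11 code points.

11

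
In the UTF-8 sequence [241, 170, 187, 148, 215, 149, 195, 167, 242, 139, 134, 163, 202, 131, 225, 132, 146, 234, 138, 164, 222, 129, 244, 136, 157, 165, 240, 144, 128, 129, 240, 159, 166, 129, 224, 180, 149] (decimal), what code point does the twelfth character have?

Offset 0: leading byte 0xF1 = 11110001 → 4-byte char #1 = F1 AA BB 94.
Offset 4: leading byte 0xD7 = 11010111 → 2-byte char #2 = D7 95.
Offset 6: leading byte 0xC3 = 11000011 → 2-byte char #3 = C3 A7.
Offset 8: leading byte 0xF2 = 11110010 → 4-byte char #4 = F2 8B 86 A3.
Offset 12: leading byte 0xCA = 11001010 → 2-byte char #5 = CA 83.
Offset 14: leading byte 0xE1 = 11100001 → 3-byte char #6 = E1 84 92.
Offset 17: leading byte 0xEA = 11101010 → 3-byte char #7 = EA 8A A4.
Offset 20: leading byte 0xDE = 11011110 → 2-byte char #8 = DE 81.
Offset 22: leading byte 0xF4 = 11110100 → 4-byte char #9 = F4 88 9D A5.
Offset 26: leading byte 0xF0 = 11110000 → 4-byte char #10 = F0 90 80 81.
Offset 30: leading byte 0xF0 = 11110000 → 4-byte char #11 = F0 9F A6 81.
Offset 34: leading byte 0xE0 = 11100000 → 3-byte char #12 = E0 B4 95.
Leading byte 0xE0 = 11100000 matches 1110xxxx → 3-byte sequence.
Byte 1: 0xE0 = 11100000, payload 0000 (4 bits).
Byte 2: 0xB4 = 10110100 (10xxxxxx ✓), payload 110100.
Byte 3: 0x95 = 10010101 (10xxxxxx ✓), payload 010101.
Concatenate: 0000110100010101 = 0xD15 (16 bits → U+0D15).

U+0D15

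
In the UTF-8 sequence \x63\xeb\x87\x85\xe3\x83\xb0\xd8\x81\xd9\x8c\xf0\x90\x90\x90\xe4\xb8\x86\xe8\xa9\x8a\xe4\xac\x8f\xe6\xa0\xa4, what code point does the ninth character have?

U+4B0F

Offset 0: leading byte 0x63 = 01100011 → 1-byte char #1 = 63.
Offset 1: leading byte 0xEB = 11101011 → 3-byte char #2 = EB 87 85.
Offset 4: leading byte 0xE3 = 11100011 → 3-byte char #3 = E3 83 B0.
Offset 7: leading byte 0xD8 = 11011000 → 2-byte char #4 = D8 81.
Offset 9: leading byte 0xD9 = 11011001 → 2-byte char #5 = D9 8C.
Offset 11: leading byte 0xF0 = 11110000 → 4-byte char #6 = F0 90 90 90.
Offset 15: leading byte 0xE4 = 11100100 → 3-byte char #7 = E4 B8 86.
Offset 18: leading byte 0xE8 = 11101000 → 3-byte char #8 = E8 A9 8A.
Offset 21: leading byte 0xE4 = 11100100 → 3-byte char #9 = E4 AC 8F.
Leading byte 0xE4 = 11100100 matches 1110xxxx → 3-byte sequence.
Byte 1: 0xE4 = 11100100, payload 0100 (4 bits).
Byte 2: 0xAC = 10101100 (10xxxxxx ✓), payload 101100.
Byte 3: 0x8F = 10001111 (10xxxxxx ✓), payload 001111.
Concatenate: 0100101100001111 = 0x4B0F (16 bits → U+4B0F).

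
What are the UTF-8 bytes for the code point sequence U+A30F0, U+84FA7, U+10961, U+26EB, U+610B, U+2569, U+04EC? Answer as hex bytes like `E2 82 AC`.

F2 A3 83 B0 F2 84 BE A7 F0 90 A5 A1 E2 9B AB E6 84 8B E2 95 A9 D3 AC

U+A30F0: 4-byte form → F2 A3 83 B0.
U+84FA7: 4-byte form → F2 84 BE A7.
U+10961: 4-byte form → F0 90 A5 A1.
U+26EB: 3-byte form → E2 9B AB.
U+610B: 3-byte form → E6 84 8B.
U+2569: 3-byte form → E2 95 A9.
U+04EC: 2-byte form → D3 AC.
Concatenated (23 bytes): F2 A3 83 B0 F2 84 BE A7 F0 90 A5 A1 E2 9B AB E6 84 8B E2 95 A9 D3 AC.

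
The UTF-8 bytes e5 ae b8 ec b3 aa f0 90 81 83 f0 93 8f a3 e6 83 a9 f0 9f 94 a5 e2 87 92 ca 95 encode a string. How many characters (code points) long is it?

Byte at offset 0: 0xE5 = 11100101 → 3-byte char (#1). Advance 3.
Byte at offset 3: 0xEC = 11101100 → 3-byte char (#2). Advance 3.
Byte at offset 6: 0xF0 = 11110000 → 4-byte char (#3). Advance 4.
Byte at offset 10: 0xF0 = 11110000 → 4-byte char (#4). Advance 4.
Byte at offset 14: 0xE6 = 11100110 → 3-byte char (#5). Advance 3.
Byte at offset 17: 0xF0 = 11110000 → 4-byte char (#6). Advance 4.
Byte at offset 21: 0xE2 = 11100010 → 3-byte char (#7). Advance 3.
Byte at offset 24: 0xCA = 11001010 → 2-byte char (#8). Advance 2.
Reached end at offset 26 after 8 code points.

8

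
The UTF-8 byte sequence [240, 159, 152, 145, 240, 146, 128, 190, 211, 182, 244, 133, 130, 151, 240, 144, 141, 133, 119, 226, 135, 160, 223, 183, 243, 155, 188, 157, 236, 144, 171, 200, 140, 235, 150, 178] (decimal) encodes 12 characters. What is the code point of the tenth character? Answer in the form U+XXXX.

Offset 0: leading byte 0xF0 = 11110000 → 4-byte char #1 = F0 9F 98 91.
Offset 4: leading byte 0xF0 = 11110000 → 4-byte char #2 = F0 92 80 BE.
Offset 8: leading byte 0xD3 = 11010011 → 2-byte char #3 = D3 B6.
Offset 10: leading byte 0xF4 = 11110100 → 4-byte char #4 = F4 85 82 97.
Offset 14: leading byte 0xF0 = 11110000 → 4-byte char #5 = F0 90 8D 85.
Offset 18: leading byte 0x77 = 01110111 → 1-byte char #6 = 77.
Offset 19: leading byte 0xE2 = 11100010 → 3-byte char #7 = E2 87 A0.
Offset 22: leading byte 0xDF = 11011111 → 2-byte char #8 = DF B7.
Offset 24: leading byte 0xF3 = 11110011 → 4-byte char #9 = F3 9B BC 9D.
Offset 28: leading byte 0xEC = 11101100 → 3-byte char #10 = EC 90 AB.
Leading byte 0xEC = 11101100 matches 1110xxxx → 3-byte sequence.
Byte 1: 0xEC = 11101100, payload 1100 (4 bits).
Byte 2: 0x90 = 10010000 (10xxxxxx ✓), payload 010000.
Byte 3: 0xAB = 10101011 (10xxxxxx ✓), payload 101011.
Concatenate: 1100010000101011 = 0xC42B (16 bits → U+C42B).

U+C42B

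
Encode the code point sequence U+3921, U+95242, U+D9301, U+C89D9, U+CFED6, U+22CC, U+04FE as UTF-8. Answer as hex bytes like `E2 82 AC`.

U+3921: 3-byte form → E3 A4 A1.
U+95242: 4-byte form → F2 95 89 82.
U+D9301: 4-byte form → F3 99 8C 81.
U+C89D9: 4-byte form → F3 88 A7 99.
U+CFED6: 4-byte form → F3 8F BB 96.
U+22CC: 3-byte form → E2 8B 8C.
U+04FE: 2-byte form → D3 BE.
Concatenated (24 bytes): E3 A4 A1 F2 95 89 82 F3 99 8C 81 F3 88 A7 99 F3 8F BB 96 E2 8B 8C D3 BE.

E3 A4 A1 F2 95 89 82 F3 99 8C 81 F3 88 A7 99 F3 8F BB 96 E2 8B 8C D3 BE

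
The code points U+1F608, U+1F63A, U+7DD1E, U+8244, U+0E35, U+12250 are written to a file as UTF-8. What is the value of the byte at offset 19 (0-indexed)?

U+1F608 → 4-byte form F0 9F 98 88 at offsets 0–3.
U+1F63A → 4-byte form F0 9F 98 BA at offsets 4–7.
U+7DD1E → 4-byte form F1 BD B4 9E at offsets 8–11.
U+8244 → 3-byte form E8 89 84 at offsets 12–14.
U+0E35 → 3-byte form E0 B8 B5 at offsets 15–17.
U+12250 → 4-byte form F0 92 89 90 at offsets 18–21.
Offset 19 falls in char 6's range; it's byte 2 of F0 92 89 90 = 0x92.

0x92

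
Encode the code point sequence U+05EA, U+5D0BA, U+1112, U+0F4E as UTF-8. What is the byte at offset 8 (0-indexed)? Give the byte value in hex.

U+05EA → 2-byte form D7 AA at offsets 0–1.
U+5D0BA → 4-byte form F1 9D 82 BA at offsets 2–5.
U+1112 → 3-byte form E1 84 92 at offsets 6–8.
Offset 8 falls in char 3's range; it's byte 3 of E1 84 92 = 0x92.

0x92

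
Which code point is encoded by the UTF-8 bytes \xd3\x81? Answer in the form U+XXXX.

Leading byte 0xD3 = 11010011 matches 110xxxxx → 2-byte sequence.
Byte 1: 0xD3 = 11010011, payload 10011 (5 bits).
Byte 2: 0x81 = 10000001 (10xxxxxx ✓), payload 000001.
Concatenate: 10011000001 = 0x4C1 (11 bits → U+04C1).

U+04C1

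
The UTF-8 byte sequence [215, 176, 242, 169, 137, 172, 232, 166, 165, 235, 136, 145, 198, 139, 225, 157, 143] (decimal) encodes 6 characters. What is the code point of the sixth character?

Offset 0: leading byte 0xD7 = 11010111 → 2-byte char #1 = D7 B0.
Offset 2: leading byte 0xF2 = 11110010 → 4-byte char #2 = F2 A9 89 AC.
Offset 6: leading byte 0xE8 = 11101000 → 3-byte char #3 = E8 A6 A5.
Offset 9: leading byte 0xEB = 11101011 → 3-byte char #4 = EB 88 91.
Offset 12: leading byte 0xC6 = 11000110 → 2-byte char #5 = C6 8B.
Offset 14: leading byte 0xE1 = 11100001 → 3-byte char #6 = E1 9D 8F.
Leading byte 0xE1 = 11100001 matches 1110xxxx → 3-byte sequence.
Byte 1: 0xE1 = 11100001, payload 0001 (4 bits).
Byte 2: 0x9D = 10011101 (10xxxxxx ✓), payload 011101.
Byte 3: 0x8F = 10001111 (10xxxxxx ✓), payload 001111.
Concatenate: 0001011101001111 = 0x174F (16 bits → U+174F).

U+174F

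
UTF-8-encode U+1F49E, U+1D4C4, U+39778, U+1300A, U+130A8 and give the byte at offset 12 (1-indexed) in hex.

0xB8

1-indexed offset 12 is 0-indexed offset 11.
U+1F49E → 4-byte form F0 9F 92 9E at offsets 0–3.
U+1D4C4 → 4-byte form F0 9D 93 84 at offsets 4–7.
U+39778 → 4-byte form F0 B9 9D B8 at offsets 8–11.
Offset 11 falls in char 3's range; it's byte 4 of F0 B9 9D B8 = 0xB8.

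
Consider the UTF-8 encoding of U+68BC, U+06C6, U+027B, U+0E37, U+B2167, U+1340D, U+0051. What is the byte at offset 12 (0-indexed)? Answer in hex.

0x85

U+68BC → 3-byte form E6 A2 BC at offsets 0–2.
U+06C6 → 2-byte form DB 86 at offsets 3–4.
U+027B → 2-byte form C9 BB at offsets 5–6.
U+0E37 → 3-byte form E0 B8 B7 at offsets 7–9.
U+B2167 → 4-byte form F2 B2 85 A7 at offsets 10–13.
Offset 12 falls in char 5's range; it's byte 3 of F2 B2 85 A7 = 0x85.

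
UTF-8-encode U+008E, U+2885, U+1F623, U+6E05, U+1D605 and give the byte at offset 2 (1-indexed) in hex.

0x8E

1-indexed offset 2 is 0-indexed offset 1.
U+008E → 2-byte form C2 8E at offsets 0–1.
Offset 1 falls in char 1's range; it's byte 2 of C2 8E = 0x8E.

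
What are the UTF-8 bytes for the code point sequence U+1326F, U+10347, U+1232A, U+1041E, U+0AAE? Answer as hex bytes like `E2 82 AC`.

F0 93 89 AF F0 90 8D 87 F0 92 8C AA F0 90 90 9E E0 AA AE

U+1326F: 4-byte form → F0 93 89 AF.
U+10347: 4-byte form → F0 90 8D 87.
U+1232A: 4-byte form → F0 92 8C AA.
U+1041E: 4-byte form → F0 90 90 9E.
U+0AAE: 3-byte form → E0 AA AE.
Concatenated (19 bytes): F0 93 89 AF F0 90 8D 87 F0 92 8C AA F0 90 90 9E E0 AA AE.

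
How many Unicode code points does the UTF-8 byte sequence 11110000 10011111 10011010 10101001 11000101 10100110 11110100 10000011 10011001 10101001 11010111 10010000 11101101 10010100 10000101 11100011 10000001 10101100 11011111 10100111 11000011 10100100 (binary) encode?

8

Byte at offset 0: 0xF0 = 11110000 → 4-byte char (#1). Advance 4.
Byte at offset 4: 0xC5 = 11000101 → 2-byte char (#2). Advance 2.
Byte at offset 6: 0xF4 = 11110100 → 4-byte char (#3). Advance 4.
Byte at offset 10: 0xD7 = 11010111 → 2-byte char (#4). Advance 2.
Byte at offset 12: 0xED = 11101101 → 3-byte char (#5). Advance 3.
Byte at offset 15: 0xE3 = 11100011 → 3-byte char (#6). Advance 3.
Byte at offset 18: 0xDF = 11011111 → 2-byte char (#7). Advance 2.
Byte at offset 20: 0xC3 = 11000011 → 2-byte char (#8). Advance 2.
Reached end at offset 22 after 8 code points.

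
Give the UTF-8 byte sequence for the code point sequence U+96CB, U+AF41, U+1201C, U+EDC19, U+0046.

U+96CB: 3-byte form → E9 9B 8B.
U+AF41: 3-byte form → EA BD 81.
U+1201C: 4-byte form → F0 92 80 9C.
U+EDC19: 4-byte form → F3 AD B0 99.
U+0046: 1-byte form → 46.
Concatenated (15 bytes): E9 9B 8B EA BD 81 F0 92 80 9C F3 AD B0 99 46.

E9 9B 8B EA BD 81 F0 92 80 9C F3 AD B0 99 46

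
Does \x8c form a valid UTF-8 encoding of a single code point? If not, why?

invalid (continuation byte with no leading byte)

Byte 0x8C = 10001100 has the form 10xxxxxx — a continuation byte — but there is no preceding leading byte.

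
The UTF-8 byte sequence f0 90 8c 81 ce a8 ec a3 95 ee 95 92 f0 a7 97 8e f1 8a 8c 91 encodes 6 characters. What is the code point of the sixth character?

U+4A311

Offset 0: leading byte 0xF0 = 11110000 → 4-byte char #1 = F0 90 8C 81.
Offset 4: leading byte 0xCE = 11001110 → 2-byte char #2 = CE A8.
Offset 6: leading byte 0xEC = 11101100 → 3-byte char #3 = EC A3 95.
Offset 9: leading byte 0xEE = 11101110 → 3-byte char #4 = EE 95 92.
Offset 12: leading byte 0xF0 = 11110000 → 4-byte char #5 = F0 A7 97 8E.
Offset 16: leading byte 0xF1 = 11110001 → 4-byte char #6 = F1 8A 8C 91.
Leading byte 0xF1 = 11110001 matches 11110xxx → 4-byte sequence.
Byte 1: 0xF1 = 11110001, payload 001 (3 bits).
Byte 2: 0x8A = 10001010 (10xxxxxx ✓), payload 001010.
Byte 3: 0x8C = 10001100 (10xxxxxx ✓), payload 001100.
Byte 4: 0x91 = 10010001 (10xxxxxx ✓), payload 010001.
Concatenate: 001001010001100010001 = 0x4A311 (21 bits → U+4A311).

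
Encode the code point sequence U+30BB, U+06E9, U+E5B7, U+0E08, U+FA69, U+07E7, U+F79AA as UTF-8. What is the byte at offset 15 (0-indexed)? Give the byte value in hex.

U+30BB → 3-byte form E3 82 BB at offsets 0–2.
U+06E9 → 2-byte form DB A9 at offsets 3–4.
U+E5B7 → 3-byte form EE 96 B7 at offsets 5–7.
U+0E08 → 3-byte form E0 B8 88 at offsets 8–10.
U+FA69 → 3-byte form EF A9 A9 at offsets 11–13.
U+07E7 → 2-byte form DF A7 at offsets 14–15.
Offset 15 falls in char 6's range; it's byte 2 of DF A7 = 0xA7.

0xA7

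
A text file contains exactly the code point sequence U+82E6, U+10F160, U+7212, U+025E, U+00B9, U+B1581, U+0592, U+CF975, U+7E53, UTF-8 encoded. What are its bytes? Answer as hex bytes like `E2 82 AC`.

U+82E6: 3-byte form → E8 8B A6.
U+10F160: 4-byte form → F4 8F 85 A0.
U+7212: 3-byte form → E7 88 92.
U+025E: 2-byte form → C9 9E.
U+00B9: 2-byte form → C2 B9.
U+B1581: 4-byte form → F2 B1 96 81.
U+0592: 2-byte form → D6 92.
U+CF975: 4-byte form → F3 8F A5 B5.
U+7E53: 3-byte form → E7 B9 93.
Concatenated (27 bytes): E8 8B A6 F4 8F 85 A0 E7 88 92 C9 9E C2 B9 F2 B1 96 81 D6 92 F3 8F A5 B5 E7 B9 93.

E8 8B A6 F4 8F 85 A0 E7 88 92 C9 9E C2 B9 F2 B1 96 81 D6 92 F3 8F A5 B5 E7 B9 93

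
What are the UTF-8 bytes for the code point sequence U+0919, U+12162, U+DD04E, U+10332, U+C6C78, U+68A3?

U+0919: 3-byte form → E0 A4 99.
U+12162: 4-byte form → F0 92 85 A2.
U+DD04E: 4-byte form → F3 9D 81 8E.
U+10332: 4-byte form → F0 90 8C B2.
U+C6C78: 4-byte form → F3 86 B1 B8.
U+68A3: 3-byte form → E6 A2 A3.
Concatenated (22 bytes): E0 A4 99 F0 92 85 A2 F3 9D 81 8E F0 90 8C B2 F3 86 B1 B8 E6 A2 A3.

E0 A4 99 F0 92 85 A2 F3 9D 81 8E F0 90 8C B2 F3 86 B1 B8 E6 A2 A3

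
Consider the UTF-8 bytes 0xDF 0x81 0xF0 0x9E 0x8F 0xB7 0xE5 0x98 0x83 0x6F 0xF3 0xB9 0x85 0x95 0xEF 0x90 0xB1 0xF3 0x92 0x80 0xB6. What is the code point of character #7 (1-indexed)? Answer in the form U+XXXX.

U+D2036

Offset 0: leading byte 0xDF = 11011111 → 2-byte char #1 = DF 81.
Offset 2: leading byte 0xF0 = 11110000 → 4-byte char #2 = F0 9E 8F B7.
Offset 6: leading byte 0xE5 = 11100101 → 3-byte char #3 = E5 98 83.
Offset 9: leading byte 0x6F = 01101111 → 1-byte char #4 = 6F.
Offset 10: leading byte 0xF3 = 11110011 → 4-byte char #5 = F3 B9 85 95.
Offset 14: leading byte 0xEF = 11101111 → 3-byte char #6 = EF 90 B1.
Offset 17: leading byte 0xF3 = 11110011 → 4-byte char #7 = F3 92 80 B6.
Leading byte 0xF3 = 11110011 matches 11110xxx → 4-byte sequence.
Byte 1: 0xF3 = 11110011, payload 011 (3 bits).
Byte 2: 0x92 = 10010010 (10xxxxxx ✓), payload 010010.
Byte 3: 0x80 = 10000000 (10xxxxxx ✓), payload 000000.
Byte 4: 0xB6 = 10110110 (10xxxxxx ✓), payload 110110.
Concatenate: 011010010000000110110 = 0xD2036 (21 bits → U+D2036).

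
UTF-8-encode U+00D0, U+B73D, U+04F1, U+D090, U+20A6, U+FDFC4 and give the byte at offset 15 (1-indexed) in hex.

0xBD

1-indexed offset 15 is 0-indexed offset 14.
U+00D0 → 2-byte form C3 90 at offsets 0–1.
U+B73D → 3-byte form EB 9C BD at offsets 2–4.
U+04F1 → 2-byte form D3 B1 at offsets 5–6.
U+D090 → 3-byte form ED 82 90 at offsets 7–9.
U+20A6 → 3-byte form E2 82 A6 at offsets 10–12.
U+FDFC4 → 4-byte form F3 BD BF 84 at offsets 13–16.
Offset 14 falls in char 6's range; it's byte 2 of F3 BD BF 84 = 0xBD.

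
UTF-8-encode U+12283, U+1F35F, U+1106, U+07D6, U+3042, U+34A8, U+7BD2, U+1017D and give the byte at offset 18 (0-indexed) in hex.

0xA8

U+12283 → 4-byte form F0 92 8A 83 at offsets 0–3.
U+1F35F → 4-byte form F0 9F 8D 9F at offsets 4–7.
U+1106 → 3-byte form E1 84 86 at offsets 8–10.
U+07D6 → 2-byte form DF 96 at offsets 11–12.
U+3042 → 3-byte form E3 81 82 at offsets 13–15.
U+34A8 → 3-byte form E3 92 A8 at offsets 16–18.
Offset 18 falls in char 6's range; it's byte 3 of E3 92 A8 = 0xA8.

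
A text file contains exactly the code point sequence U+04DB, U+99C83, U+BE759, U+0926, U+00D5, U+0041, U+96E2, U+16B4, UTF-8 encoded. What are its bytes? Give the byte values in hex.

D3 9B F2 99 B2 83 F2 BE 9D 99 E0 A4 A6 C3 95 41 E9 9B A2 E1 9A B4

U+04DB: 2-byte form → D3 9B.
U+99C83: 4-byte form → F2 99 B2 83.
U+BE759: 4-byte form → F2 BE 9D 99.
U+0926: 3-byte form → E0 A4 A6.
U+00D5: 2-byte form → C3 95.
U+0041: 1-byte form → 41.
U+96E2: 3-byte form → E9 9B A2.
U+16B4: 3-byte form → E1 9A B4.
Concatenated (22 bytes): D3 9B F2 99 B2 83 F2 BE 9D 99 E0 A4 A6 C3 95 41 E9 9B A2 E1 9A B4.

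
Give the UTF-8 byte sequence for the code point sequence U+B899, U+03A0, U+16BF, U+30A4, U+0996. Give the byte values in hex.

EB A2 99 CE A0 E1 9A BF E3 82 A4 E0 A6 96

U+B899: 3-byte form → EB A2 99.
U+03A0: 2-byte form → CE A0.
U+16BF: 3-byte form → E1 9A BF.
U+30A4: 3-byte form → E3 82 A4.
U+0996: 3-byte form → E0 A6 96.
Concatenated (14 bytes): EB A2 99 CE A0 E1 9A BF E3 82 A4 E0 A6 96.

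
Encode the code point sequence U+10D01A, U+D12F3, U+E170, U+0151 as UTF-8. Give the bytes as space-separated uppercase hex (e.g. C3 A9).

F4 8D 80 9A F3 91 8B B3 EE 85 B0 C5 91

U+10D01A: 4-byte form → F4 8D 80 9A.
U+D12F3: 4-byte form → F3 91 8B B3.
U+E170: 3-byte form → EE 85 B0.
U+0151: 2-byte form → C5 91.
Concatenated (13 bytes): F4 8D 80 9A F3 91 8B B3 EE 85 B0 C5 91.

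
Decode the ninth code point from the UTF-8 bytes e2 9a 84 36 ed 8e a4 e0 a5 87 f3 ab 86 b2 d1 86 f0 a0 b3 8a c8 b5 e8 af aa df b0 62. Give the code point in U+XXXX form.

Offset 0: leading byte 0xE2 = 11100010 → 3-byte char #1 = E2 9A 84.
Offset 3: leading byte 0x36 = 00110110 → 1-byte char #2 = 36.
Offset 4: leading byte 0xED = 11101101 → 3-byte char #3 = ED 8E A4.
Offset 7: leading byte 0xE0 = 11100000 → 3-byte char #4 = E0 A5 87.
Offset 10: leading byte 0xF3 = 11110011 → 4-byte char #5 = F3 AB 86 B2.
Offset 14: leading byte 0xD1 = 11010001 → 2-byte char #6 = D1 86.
Offset 16: leading byte 0xF0 = 11110000 → 4-byte char #7 = F0 A0 B3 8A.
Offset 20: leading byte 0xC8 = 11001000 → 2-byte char #8 = C8 B5.
Offset 22: leading byte 0xE8 = 11101000 → 3-byte char #9 = E8 AF AA.
Leading byte 0xE8 = 11101000 matches 1110xxxx → 3-byte sequence.
Byte 1: 0xE8 = 11101000, payload 1000 (4 bits).
Byte 2: 0xAF = 10101111 (10xxxxxx ✓), payload 101111.
Byte 3: 0xAA = 10101010 (10xxxxxx ✓), payload 101010.
Concatenate: 1000101111101010 = 0x8BEA (16 bits → U+8BEA).

U+8BEA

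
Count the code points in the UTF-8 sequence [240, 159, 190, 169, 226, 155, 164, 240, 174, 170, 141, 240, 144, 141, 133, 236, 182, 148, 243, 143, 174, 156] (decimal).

Byte at offset 0: 0xF0 = 11110000 → 4-byte char (#1). Advance 4.
Byte at offset 4: 0xE2 = 11100010 → 3-byte char (#2). Advance 3.
Byte at offset 7: 0xF0 = 11110000 → 4-byte char (#3). Advance 4.
Byte at offset 11: 0xF0 = 11110000 → 4-byte char (#4). Advance 4.
Byte at offset 15: 0xEC = 11101100 → 3-byte char (#5). Advance 3.
Byte at offset 18: 0xF3 = 11110011 → 4-byte char (#6). Advance 4.
Reached end at offset 22 after 6 code points.

6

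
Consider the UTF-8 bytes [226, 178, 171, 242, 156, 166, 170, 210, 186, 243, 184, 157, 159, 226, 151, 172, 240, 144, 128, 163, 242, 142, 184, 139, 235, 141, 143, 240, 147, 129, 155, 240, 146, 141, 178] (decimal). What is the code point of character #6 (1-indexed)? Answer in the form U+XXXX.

Offset 0: leading byte 0xE2 = 11100010 → 3-byte char #1 = E2 B2 AB.
Offset 3: leading byte 0xF2 = 11110010 → 4-byte char #2 = F2 9C A6 AA.
Offset 7: leading byte 0xD2 = 11010010 → 2-byte char #3 = D2 BA.
Offset 9: leading byte 0xF3 = 11110011 → 4-byte char #4 = F3 B8 9D 9F.
Offset 13: leading byte 0xE2 = 11100010 → 3-byte char #5 = E2 97 AC.
Offset 16: leading byte 0xF0 = 11110000 → 4-byte char #6 = F0 90 80 A3.
Leading byte 0xF0 = 11110000 matches 11110xxx → 4-byte sequence.
Byte 1: 0xF0 = 11110000, payload 000 (3 bits).
Byte 2: 0x90 = 10010000 (10xxxxxx ✓), payload 010000.
Byte 3: 0x80 = 10000000 (10xxxxxx ✓), payload 000000.
Byte 4: 0xA3 = 10100011 (10xxxxxx ✓), payload 100011.
Concatenate: 000010000000000100011 = 0x10023 (21 bits → U+10023).

U+10023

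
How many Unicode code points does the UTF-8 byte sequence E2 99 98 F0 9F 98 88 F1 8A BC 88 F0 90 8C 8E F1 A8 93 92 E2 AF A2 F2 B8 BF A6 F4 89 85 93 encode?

Byte at offset 0: 0xE2 = 11100010 → 3-byte char (#1). Advance 3.
Byte at offset 3: 0xF0 = 11110000 → 4-byte char (#2). Advance 4.
Byte at offset 7: 0xF1 = 11110001 → 4-byte char (#3). Advance 4.
Byte at offset 11: 0xF0 = 11110000 → 4-byte char (#4). Advance 4.
Byte at offset 15: 0xF1 = 11110001 → 4-byte char (#5). Advance 4.
Byte at offset 19: 0xE2 = 11100010 → 3-byte char (#6). Advance 3.
Byte at offset 22: 0xF2 = 11110010 → 4-byte char (#7). Advance 4.
Byte at offset 26: 0xF4 = 11110100 → 4-byte char (#8). Advance 4.
Reached end at offset 30 after 8 code points.

8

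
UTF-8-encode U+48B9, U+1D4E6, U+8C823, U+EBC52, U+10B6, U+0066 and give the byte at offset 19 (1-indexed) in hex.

0x66

1-indexed offset 19 is 0-indexed offset 18.
U+48B9 → 3-byte form E4 A2 B9 at offsets 0–2.
U+1D4E6 → 4-byte form F0 9D 93 A6 at offsets 3–6.
U+8C823 → 4-byte form F2 8C A0 A3 at offsets 7–10.
U+EBC52 → 4-byte form F3 AB B1 92 at offsets 11–14.
U+10B6 → 3-byte form E1 82 B6 at offsets 15–17.
U+0066 → 1-byte form 66 at offsets 18–18.
Offset 18 falls in char 6's range; it's byte 1 of 66 = 0x66.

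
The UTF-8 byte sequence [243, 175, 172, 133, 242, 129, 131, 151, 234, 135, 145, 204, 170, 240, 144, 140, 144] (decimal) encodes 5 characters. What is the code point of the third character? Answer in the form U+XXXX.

Offset 0: leading byte 0xF3 = 11110011 → 4-byte char #1 = F3 AF AC 85.
Offset 4: leading byte 0xF2 = 11110010 → 4-byte char #2 = F2 81 83 97.
Offset 8: leading byte 0xEA = 11101010 → 3-byte char #3 = EA 87 91.
Leading byte 0xEA = 11101010 matches 1110xxxx → 3-byte sequence.
Byte 1: 0xEA = 11101010, payload 1010 (4 bits).
Byte 2: 0x87 = 10000111 (10xxxxxx ✓), payload 000111.
Byte 3: 0x91 = 10010001 (10xxxxxx ✓), payload 010001.
Concatenate: 1010000111010001 = 0xA1D1 (16 bits → U+A1D1).

U+A1D1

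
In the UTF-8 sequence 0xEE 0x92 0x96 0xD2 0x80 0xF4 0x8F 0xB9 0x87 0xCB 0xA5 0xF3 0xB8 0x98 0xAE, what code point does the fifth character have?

Offset 0: leading byte 0xEE = 11101110 → 3-byte char #1 = EE 92 96.
Offset 3: leading byte 0xD2 = 11010010 → 2-byte char #2 = D2 80.
Offset 5: leading byte 0xF4 = 11110100 → 4-byte char #3 = F4 8F B9 87.
Offset 9: leading byte 0xCB = 11001011 → 2-byte char #4 = CB A5.
Offset 11: leading byte 0xF3 = 11110011 → 4-byte char #5 = F3 B8 98 AE.
Leading byte 0xF3 = 11110011 matches 11110xxx → 4-byte sequence.
Byte 1: 0xF3 = 11110011, payload 011 (3 bits).
Byte 2: 0xB8 = 10111000 (10xxxxxx ✓), payload 111000.
Byte 3: 0x98 = 10011000 (10xxxxxx ✓), payload 011000.
Byte 4: 0xAE = 10101110 (10xxxxxx ✓), payload 101110.
Concatenate: 011111000011000101110 = 0xF862E (21 bits → U+F862E).

U+F862E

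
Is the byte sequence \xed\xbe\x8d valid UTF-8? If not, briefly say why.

Structurally a 3-byte sequence; payload = 0xDF8D.
But 0xDF8D is in U+D800–U+DFFF, the surrogate range. Surrogates are not Unicode scalar values and are forbidden in UTF-8.

invalid (encodes a surrogate (U+D800–U+DFFF))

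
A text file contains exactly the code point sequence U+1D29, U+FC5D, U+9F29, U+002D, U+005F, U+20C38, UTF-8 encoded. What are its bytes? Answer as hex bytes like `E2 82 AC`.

E1 B4 A9 EF B1 9D E9 BC A9 2D 5F F0 A0 B0 B8

U+1D29: 3-byte form → E1 B4 A9.
U+FC5D: 3-byte form → EF B1 9D.
U+9F29: 3-byte form → E9 BC A9.
U+002D: 1-byte form → 2D.
U+005F: 1-byte form → 5F.
U+20C38: 4-byte form → F0 A0 B0 B8.
Concatenated (15 bytes): E1 B4 A9 EF B1 9D E9 BC A9 2D 5F F0 A0 B0 B8.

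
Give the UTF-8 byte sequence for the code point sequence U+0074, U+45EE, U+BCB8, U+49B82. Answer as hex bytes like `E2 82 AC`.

U+0074: 1-byte form → 74.
U+45EE: 3-byte form → E4 97 AE.
U+BCB8: 3-byte form → EB B2 B8.
U+49B82: 4-byte form → F1 89 AE 82.
Concatenated (11 bytes): 74 E4 97 AE EB B2 B8 F1 89 AE 82.

74 E4 97 AE EB B2 B8 F1 89 AE 82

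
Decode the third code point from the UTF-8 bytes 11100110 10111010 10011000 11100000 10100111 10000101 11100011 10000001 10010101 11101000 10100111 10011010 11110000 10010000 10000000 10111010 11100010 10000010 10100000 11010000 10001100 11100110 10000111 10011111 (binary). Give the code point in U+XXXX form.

U+3055

Offset 0: leading byte 0xE6 = 11100110 → 3-byte char #1 = E6 BA 98.
Offset 3: leading byte 0xE0 = 11100000 → 3-byte char #2 = E0 A7 85.
Offset 6: leading byte 0xE3 = 11100011 → 3-byte char #3 = E3 81 95.
Leading byte 0xE3 = 11100011 matches 1110xxxx → 3-byte sequence.
Byte 1: 0xE3 = 11100011, payload 0011 (4 bits).
Byte 2: 0x81 = 10000001 (10xxxxxx ✓), payload 000001.
Byte 3: 0x95 = 10010101 (10xxxxxx ✓), payload 010101.
Concatenate: 0011000001010101 = 0x3055 (16 bits → U+3055).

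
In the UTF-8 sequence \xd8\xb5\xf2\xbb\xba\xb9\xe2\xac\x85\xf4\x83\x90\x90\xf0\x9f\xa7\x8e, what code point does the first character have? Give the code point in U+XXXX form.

U+0635

Offset 0: leading byte 0xD8 = 11011000 → 2-byte char #1 = D8 B5.
Leading byte 0xD8 = 11011000 matches 110xxxxx → 2-byte sequence.
Byte 1: 0xD8 = 11011000, payload 11000 (5 bits).
Byte 2: 0xB5 = 10110101 (10xxxxxx ✓), payload 110101.
Concatenate: 11000110101 = 0x635 (11 bits → U+0635).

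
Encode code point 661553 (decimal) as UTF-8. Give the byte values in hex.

U+A1831 = 0xA1831 = 661553 decimal. In range U+10000–U+10FFFF → 4-byte form: 11110xxx 10xxxxxx 10xxxxxx 10xxxxxx.
Binary (21 bits): 010100001100000110001.
Split 3+6+6+6: 010 | 100001 | 100000 | 110001.
Byte 1: 11110010 = 0xF2.
Byte 2: 10100001 = 0xA1.
Byte 3: 10100000 = 0xA0.
Byte 4: 10110001 = 0xB1.

F2 A1 A0 B1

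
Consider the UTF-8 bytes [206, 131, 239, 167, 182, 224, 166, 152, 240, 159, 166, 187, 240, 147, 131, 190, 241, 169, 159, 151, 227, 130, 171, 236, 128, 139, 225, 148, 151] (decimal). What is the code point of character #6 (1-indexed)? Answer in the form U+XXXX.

U+697D7

Offset 0: leading byte 0xCE = 11001110 → 2-byte char #1 = CE 83.
Offset 2: leading byte 0xEF = 11101111 → 3-byte char #2 = EF A7 B6.
Offset 5: leading byte 0xE0 = 11100000 → 3-byte char #3 = E0 A6 98.
Offset 8: leading byte 0xF0 = 11110000 → 4-byte char #4 = F0 9F A6 BB.
Offset 12: leading byte 0xF0 = 11110000 → 4-byte char #5 = F0 93 83 BE.
Offset 16: leading byte 0xF1 = 11110001 → 4-byte char #6 = F1 A9 9F 97.
Leading byte 0xF1 = 11110001 matches 11110xxx → 4-byte sequence.
Byte 1: 0xF1 = 11110001, payload 001 (3 bits).
Byte 2: 0xA9 = 10101001 (10xxxxxx ✓), payload 101001.
Byte 3: 0x9F = 10011111 (10xxxxxx ✓), payload 011111.
Byte 4: 0x97 = 10010111 (10xxxxxx ✓), payload 010111.
Concatenate: 001101001011111010111 = 0x697D7 (21 bits → U+697D7).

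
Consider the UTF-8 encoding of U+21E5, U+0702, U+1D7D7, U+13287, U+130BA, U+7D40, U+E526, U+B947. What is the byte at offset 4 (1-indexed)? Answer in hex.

1-indexed offset 4 is 0-indexed offset 3.
U+21E5 → 3-byte form E2 87 A5 at offsets 0–2.
U+0702 → 2-byte form DC 82 at offsets 3–4.
Offset 3 falls in char 2's range; it's byte 1 of DC 82 = 0xDC.

0xDC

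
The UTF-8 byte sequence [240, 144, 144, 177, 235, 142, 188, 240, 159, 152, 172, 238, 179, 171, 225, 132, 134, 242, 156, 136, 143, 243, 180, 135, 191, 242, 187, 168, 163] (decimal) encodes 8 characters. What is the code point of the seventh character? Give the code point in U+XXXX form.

U+F41FF

Offset 0: leading byte 0xF0 = 11110000 → 4-byte char #1 = F0 90 90 B1.
Offset 4: leading byte 0xEB = 11101011 → 3-byte char #2 = EB 8E BC.
Offset 7: leading byte 0xF0 = 11110000 → 4-byte char #3 = F0 9F 98 AC.
Offset 11: leading byte 0xEE = 11101110 → 3-byte char #4 = EE B3 AB.
Offset 14: leading byte 0xE1 = 11100001 → 3-byte char #5 = E1 84 86.
Offset 17: leading byte 0xF2 = 11110010 → 4-byte char #6 = F2 9C 88 8F.
Offset 21: leading byte 0xF3 = 11110011 → 4-byte char #7 = F3 B4 87 BF.
Leading byte 0xF3 = 11110011 matches 11110xxx → 4-byte sequence.
Byte 1: 0xF3 = 11110011, payload 011 (3 bits).
Byte 2: 0xB4 = 10110100 (10xxxxxx ✓), payload 110100.
Byte 3: 0x87 = 10000111 (10xxxxxx ✓), payload 000111.
Byte 4: 0xBF = 10111111 (10xxxxxx ✓), payload 111111.
Concatenate: 011110100000111111111 = 0xF41FF (21 bits → U+F41FF).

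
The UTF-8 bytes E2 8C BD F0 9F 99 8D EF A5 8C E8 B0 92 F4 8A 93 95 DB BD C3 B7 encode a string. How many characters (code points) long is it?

Byte at offset 0: 0xE2 = 11100010 → 3-byte char (#1). Advance 3.
Byte at offset 3: 0xF0 = 11110000 → 4-byte char (#2). Advance 4.
Byte at offset 7: 0xEF = 11101111 → 3-byte char (#3). Advance 3.
Byte at offset 10: 0xE8 = 11101000 → 3-byte char (#4). Advance 3.
Byte at offset 13: 0xF4 = 11110100 → 4-byte char (#5). Advance 4.
Byte at offset 17: 0xDB = 11011011 → 2-byte char (#6). Advance 2.
Byte at offset 19: 0xC3 = 11000011 → 2-byte char (#7). Advance 2.
Reached end at offset 21 after 7 code points.

7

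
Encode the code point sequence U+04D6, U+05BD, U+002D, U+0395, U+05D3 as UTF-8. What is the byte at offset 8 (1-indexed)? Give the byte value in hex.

1-indexed offset 8 is 0-indexed offset 7.
U+04D6 → 2-byte form D3 96 at offsets 0–1.
U+05BD → 2-byte form D6 BD at offsets 2–3.
U+002D → 1-byte form 2D at offsets 4–4.
U+0395 → 2-byte form CE 95 at offsets 5–6.
U+05D3 → 2-byte form D7 93 at offsets 7–8.
Offset 7 falls in char 5's range; it's byte 1 of D7 93 = 0xD7.

0xD7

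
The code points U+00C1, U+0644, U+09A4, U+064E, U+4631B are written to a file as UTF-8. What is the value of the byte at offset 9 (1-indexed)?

1-indexed offset 9 is 0-indexed offset 8.
U+00C1 → 2-byte form C3 81 at offsets 0–1.
U+0644 → 2-byte form D9 84 at offsets 2–3.
U+09A4 → 3-byte form E0 A6 A4 at offsets 4–6.
U+064E → 2-byte form D9 8E at offsets 7–8.
Offset 8 falls in char 4's range; it's byte 2 of D9 8E = 0x8E.

0x8E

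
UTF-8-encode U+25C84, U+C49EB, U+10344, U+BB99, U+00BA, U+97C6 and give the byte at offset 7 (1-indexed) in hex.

0xA7

1-indexed offset 7 is 0-indexed offset 6.
U+25C84 → 4-byte form F0 A5 B2 84 at offsets 0–3.
U+C49EB → 4-byte form F3 84 A7 AB at offsets 4–7.
Offset 6 falls in char 2's range; it's byte 3 of F3 84 A7 AB = 0xA7.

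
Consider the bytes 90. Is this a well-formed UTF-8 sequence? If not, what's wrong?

Byte 0x90 = 10010000 has the form 10xxxxxx — a continuation byte — but there is no preceding leading byte.

invalid (continuation byte with no leading byte)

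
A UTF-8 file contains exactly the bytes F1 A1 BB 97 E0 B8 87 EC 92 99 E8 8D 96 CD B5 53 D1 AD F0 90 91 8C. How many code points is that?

8

Byte at offset 0: 0xF1 = 11110001 → 4-byte char (#1). Advance 4.
Byte at offset 4: 0xE0 = 11100000 → 3-byte char (#2). Advance 3.
Byte at offset 7: 0xEC = 11101100 → 3-byte char (#3). Advance 3.
Byte at offset 10: 0xE8 = 11101000 → 3-byte char (#4). Advance 3.
Byte at offset 13: 0xCD = 11001101 → 2-byte char (#5). Advance 2.
Byte at offset 15: 0x53 = 01010011 → 1-byte char (#6). Advance 1.
Byte at offset 16: 0xD1 = 11010001 → 2-byte char (#7). Advance 2.
Byte at offset 18: 0xF0 = 11110000 → 4-byte char (#8). Advance 4.
Reached end at offset 22 after 8 code points.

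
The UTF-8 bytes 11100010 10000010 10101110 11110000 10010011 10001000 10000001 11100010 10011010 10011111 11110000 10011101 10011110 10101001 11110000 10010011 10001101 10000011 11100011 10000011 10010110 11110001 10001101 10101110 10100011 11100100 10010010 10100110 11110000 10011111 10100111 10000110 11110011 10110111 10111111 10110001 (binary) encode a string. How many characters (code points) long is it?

10

Byte at offset 0: 0xE2 = 11100010 → 3-byte char (#1). Advance 3.
Byte at offset 3: 0xF0 = 11110000 → 4-byte char (#2). Advance 4.
Byte at offset 7: 0xE2 = 11100010 → 3-byte char (#3). Advance 3.
Byte at offset 10: 0xF0 = 11110000 → 4-byte char (#4). Advance 4.
Byte at offset 14: 0xF0 = 11110000 → 4-byte char (#5). Advance 4.
Byte at offset 18: 0xE3 = 11100011 → 3-byte char (#6). Advance 3.
Byte at offset 21: 0xF1 = 11110001 → 4-byte char (#7). Advance 4.
Byte at offset 25: 0xE4 = 11100100 → 3-byte char (#8). Advance 3.
Byte at offset 28: 0xF0 = 11110000 → 4-byte char (#9). Advance 4.
Byte at offset 32: 0xF3 = 11110011 → 4-byte char (#10). Advance 4.
Reached end at offset 36 after 10 code points.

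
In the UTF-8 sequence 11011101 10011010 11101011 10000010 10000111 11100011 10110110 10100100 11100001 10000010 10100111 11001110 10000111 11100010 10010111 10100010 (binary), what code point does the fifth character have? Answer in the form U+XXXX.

Offset 0: leading byte 0xDD = 11011101 → 2-byte char #1 = DD 9A.
Offset 2: leading byte 0xEB = 11101011 → 3-byte char #2 = EB 82 87.
Offset 5: leading byte 0xE3 = 11100011 → 3-byte char #3 = E3 B6 A4.
Offset 8: leading byte 0xE1 = 11100001 → 3-byte char #4 = E1 82 A7.
Offset 11: leading byte 0xCE = 11001110 → 2-byte char #5 = CE 87.
Leading byte 0xCE = 11001110 matches 110xxxxx → 2-byte sequence.
Byte 1: 0xCE = 11001110, payload 01110 (5 bits).
Byte 2: 0x87 = 10000111 (10xxxxxx ✓), payload 000111.
Concatenate: 01110000111 = 0x387 (11 bits → U+0387).

U+0387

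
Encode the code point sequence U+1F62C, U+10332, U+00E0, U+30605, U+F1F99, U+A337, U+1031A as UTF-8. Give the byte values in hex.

U+1F62C: 4-byte form → F0 9F 98 AC.
U+10332: 4-byte form → F0 90 8C B2.
U+00E0: 2-byte form → C3 A0.
U+30605: 4-byte form → F0 B0 98 85.
U+F1F99: 4-byte form → F3 B1 BE 99.
U+A337: 3-byte form → EA 8C B7.
U+1031A: 4-byte form → F0 90 8C 9A.
Concatenated (25 bytes): F0 9F 98 AC F0 90 8C B2 C3 A0 F0 B0 98 85 F3 B1 BE 99 EA 8C B7 F0 90 8C 9A.

F0 9F 98 AC F0 90 8C B2 C3 A0 F0 B0 98 85 F3 B1 BE 99 EA 8C B7 F0 90 8C 9A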